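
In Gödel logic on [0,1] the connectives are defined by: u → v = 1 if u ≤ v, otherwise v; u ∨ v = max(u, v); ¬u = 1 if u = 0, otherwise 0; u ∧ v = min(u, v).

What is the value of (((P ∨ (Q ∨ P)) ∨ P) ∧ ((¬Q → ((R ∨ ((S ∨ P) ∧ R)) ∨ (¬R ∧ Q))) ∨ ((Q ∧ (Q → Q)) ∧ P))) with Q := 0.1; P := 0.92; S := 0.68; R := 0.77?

0.92

(Q ∨ P) = max(0.1, 0.92) = 0.92
(P ∨ (Q ∨ P)) = max(0.92, 0.92) = 0.92
((P ∨ (Q ∨ P)) ∨ P) = max(0.92, 0.92) = 0.92
¬Q: Gödel ¬ of 0.1 = 0 (operand ≠ 0)
(S ∨ P) = max(0.68, 0.92) = 0.92
((S ∨ P) ∧ R) = min(0.92, 0.77) = 0.77
(R ∨ ((S ∨ P) ∧ R)) = max(0.77, 0.77) = 0.77
¬R: Gödel ¬ of 0.77 = 0 (operand ≠ 0)
(¬R ∧ Q) = min(0, 0.1) = 0
((R ∨ ((S ∨ P) ∧ R)) ∨ (¬R ∧ Q)) = max(0.77, 0) = 0.77
(¬Q → ((R ∨ ((S ∨ P) ∧ R)) ∨ (¬R ∧ Q))): 0 ≤ 0.77, so result = 1
(Q → Q): 0.1 ≤ 0.1, so result = 1
(Q ∧ (Q → Q)) = min(0.1, 1) = 0.1
((Q ∧ (Q → Q)) ∧ P) = min(0.1, 0.92) = 0.1
((¬Q → ((R ∨ ((S ∨ P) ∧ R)) ∨ (¬R ∧ Q))) ∨ ((Q ∧ (Q → Q)) ∧ P)) = max(1, 0.1) = 1
(((P ∨ (Q ∨ P)) ∨ P) ∧ ((¬Q → ((R ∨ ((S ∨ P) ∧ R)) ∨ (¬R ∧ Q))) ∨ ((Q ∧ (Q → Q)) ∧ P))) = min(0.92, 1) = 0.92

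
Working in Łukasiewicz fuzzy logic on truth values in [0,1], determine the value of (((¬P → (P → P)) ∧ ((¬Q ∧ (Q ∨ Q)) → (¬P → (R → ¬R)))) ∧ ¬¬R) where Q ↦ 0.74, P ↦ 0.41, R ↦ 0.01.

0.01

¬P: Łukasiewicz ¬ gives 1 − 0.41 = 0.59
(P → P): min(1, 1 − 0.41 + 0.41) = 1
(¬P → (P → P)): min(1, 1 − 0.59 + 1) = 1
¬Q: Łukasiewicz ¬ gives 1 − 0.74 = 0.26
(Q ∨ Q) = max(0.74, 0.74) = 0.74
(¬Q ∧ (Q ∨ Q)) = min(0.26, 0.74) = 0.26
¬P: Łukasiewicz ¬ gives 1 − 0.41 = 0.59
¬R: Łukasiewicz ¬ gives 1 − 0.01 = 0.99
(R → ¬R): min(1, 1 − 0.01 + 0.99) = 1
(¬P → (R → ¬R)): min(1, 1 − 0.59 + 1) = 1
((¬Q ∧ (Q ∨ Q)) → (¬P → (R → ¬R))): min(1, 1 − 0.26 + 1) = 1
((¬P → (P → P)) ∧ ((¬Q ∧ (Q ∨ Q)) → (¬P → (R → ¬R)))) = min(1, 1) = 1
¬R: Łukasiewicz ¬ gives 1 − 0.01 = 0.99
¬¬R: Łukasiewicz ¬ gives 1 − 0.99 = 0.01
(((¬P → (P → P)) ∧ ((¬Q ∧ (Q ∨ Q)) → (¬P → (R → ¬R)))) ∧ ¬¬R) = min(1, 0.01) = 0.01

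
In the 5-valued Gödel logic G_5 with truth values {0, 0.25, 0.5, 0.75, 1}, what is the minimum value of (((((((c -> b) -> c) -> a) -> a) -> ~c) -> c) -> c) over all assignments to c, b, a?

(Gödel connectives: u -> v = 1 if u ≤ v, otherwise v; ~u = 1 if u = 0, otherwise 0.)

0.25

The minimum is attained at c = 0.25, b = 0, a = 0:
  (c -> b): 0.25 > 0, so result = 0
  ((c -> b) -> c): 0 ≤ 0.25, so result = 1
  (((c -> b) -> c) -> a): 1 > 0, so result = 0
  ((((c -> b) -> c) -> a) -> a): 0 ≤ 0, so result = 1
  ~c: Gödel ¬ of 0.25 = 0 (operand ≠ 0)
  (((((c -> b) -> c) -> a) -> a) -> ~c): 1 > 0, so result = 0
  ((((((c -> b) -> c) -> a) -> a) -> ~c) -> c): 0 ≤ 0.25, so result = 1
  (((((((c -> b) -> c) -> a) -> a) -> ~c) -> c) -> c): 1 > 0.25, so result = 0.25
Checking all 125 assignments confirms none give a value below 0.25.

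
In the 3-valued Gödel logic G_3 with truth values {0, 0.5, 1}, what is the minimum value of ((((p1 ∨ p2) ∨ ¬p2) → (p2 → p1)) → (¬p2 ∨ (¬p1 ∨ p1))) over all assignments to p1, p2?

The minimum is attained at p1 = 0.5, p2 = 0.5:
  (p1 ∨ p2) = max(0.5, 0.5) = 0.5
  ¬p2: Gödel ¬ of 0.5 = 0 (operand ≠ 0)
  ((p1 ∨ p2) ∨ ¬p2) = max(0.5, 0) = 0.5
  (p2 → p1): 0.5 ≤ 0.5, so result = 1
  (((p1 ∨ p2) ∨ ¬p2) → (p2 → p1)): 0.5 ≤ 1, so result = 1
  ¬p2: Gödel ¬ of 0.5 = 0 (operand ≠ 0)
  ¬p1: Gödel ¬ of 0.5 = 0 (operand ≠ 0)
  (¬p1 ∨ p1) = max(0, 0.5) = 0.5
  (¬p2 ∨ (¬p1 ∨ p1)) = max(0, 0.5) = 0.5
  ((((p1 ∨ p2) ∨ ¬p2) → (p2 → p1)) → (¬p2 ∨ (¬p1 ∨ p1))): 1 > 0.5, so result = 0.5
Checking all 9 assignments confirms none give a value below 0.50.

0.50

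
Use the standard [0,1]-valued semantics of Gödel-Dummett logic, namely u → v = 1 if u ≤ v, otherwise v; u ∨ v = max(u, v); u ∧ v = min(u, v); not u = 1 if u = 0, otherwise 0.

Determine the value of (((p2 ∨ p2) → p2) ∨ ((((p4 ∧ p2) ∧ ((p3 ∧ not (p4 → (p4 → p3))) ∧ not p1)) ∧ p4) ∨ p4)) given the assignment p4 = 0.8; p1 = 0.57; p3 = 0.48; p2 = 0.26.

(p2 ∨ p2) = max(0.26, 0.26) = 0.26
((p2 ∨ p2) → p2): 0.26 ≤ 0.26, so result = 1
(p4 ∧ p2) = min(0.8, 0.26) = 0.26
(p4 → p3): 0.8 > 0.48, so result = 0.48
(p4 → (p4 → p3)): 0.8 > 0.48, so result = 0.48
not (p4 → (p4 → p3)): Gödel ¬ of 0.48 = 0 (operand ≠ 0)
(p3 ∧ not (p4 → (p4 → p3))) = min(0.48, 0) = 0
not p1: Gödel ¬ of 0.57 = 0 (operand ≠ 0)
((p3 ∧ not (p4 → (p4 → p3))) ∧ not p1) = min(0, 0) = 0
((p4 ∧ p2) ∧ ((p3 ∧ not (p4 → (p4 → p3))) ∧ not p1)) = min(0.26, 0) = 0
(((p4 ∧ p2) ∧ ((p3 ∧ not (p4 → (p4 → p3))) ∧ not p1)) ∧ p4) = min(0, 0.8) = 0
((((p4 ∧ p2) ∧ ((p3 ∧ not (p4 → (p4 → p3))) ∧ not p1)) ∧ p4) ∨ p4) = max(0, 0.8) = 0.8
(((p2 ∨ p2) → p2) ∨ ((((p4 ∧ p2) ∧ ((p3 ∧ not (p4 → (p4 → p3))) ∧ not p1)) ∧ p4) ∨ p4)) = max(1, 0.8) = 1

1.00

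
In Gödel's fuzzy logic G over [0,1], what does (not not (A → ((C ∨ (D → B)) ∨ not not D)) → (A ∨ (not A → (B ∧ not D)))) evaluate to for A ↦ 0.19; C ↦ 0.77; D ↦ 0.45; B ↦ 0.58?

1.00

(D → B): 0.45 ≤ 0.58, so result = 1
(C ∨ (D → B)) = max(0.77, 1) = 1
not D: Gödel ¬ of 0.45 = 0 (operand ≠ 0)
not not D: Gödel ¬ of 0 = 1 (operand is 0)
((C ∨ (D → B)) ∨ not not D) = max(1, 1) = 1
(A → ((C ∨ (D → B)) ∨ not not D)): 0.19 ≤ 1, so result = 1
not (A → ((C ∨ (D → B)) ∨ not not D)): Gödel ¬ of 1 = 0 (operand ≠ 0)
not not (A → ((C ∨ (D → B)) ∨ not not D)): Gödel ¬ of 0 = 1 (operand is 0)
not A: Gödel ¬ of 0.19 = 0 (operand ≠ 0)
not D: Gödel ¬ of 0.45 = 0 (operand ≠ 0)
(B ∧ not D) = min(0.58, 0) = 0
(not A → (B ∧ not D)): 0 ≤ 0, so result = 1
(A ∨ (not A → (B ∧ not D))) = max(0.19, 1) = 1
(not not (A → ((C ∨ (D → B)) ∨ not not D)) → (A ∨ (not A → (B ∧ not D)))): 1 ≤ 1, so result = 1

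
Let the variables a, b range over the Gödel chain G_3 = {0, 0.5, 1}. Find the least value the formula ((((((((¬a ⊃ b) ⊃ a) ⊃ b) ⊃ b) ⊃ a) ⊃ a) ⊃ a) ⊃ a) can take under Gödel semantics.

The minimum is attained at a = 0.5, b = 0.5:
  ¬a: Gödel ¬ of 0.5 = 0 (operand ≠ 0)
  (¬a ⊃ b): 0 ≤ 0.5, so result = 1
  ((¬a ⊃ b) ⊃ a): 1 > 0.5, so result = 0.5
  (((¬a ⊃ b) ⊃ a) ⊃ b): 0.5 ≤ 0.5, so result = 1
  ((((¬a ⊃ b) ⊃ a) ⊃ b) ⊃ b): 1 > 0.5, so result = 0.5
  (((((¬a ⊃ b) ⊃ a) ⊃ b) ⊃ b) ⊃ a): 0.5 ≤ 0.5, so result = 1
  ((((((¬a ⊃ b) ⊃ a) ⊃ b) ⊃ b) ⊃ a) ⊃ a): 1 > 0.5, so result = 0.5
  (((((((¬a ⊃ b) ⊃ a) ⊃ b) ⊃ b) ⊃ a) ⊃ a) ⊃ a): 0.5 ≤ 0.5, so result = 1
  ((((((((¬a ⊃ b) ⊃ a) ⊃ b) ⊃ b) ⊃ a) ⊃ a) ⊃ a) ⊃ a): 1 > 0.5, so result = 0.5
Checking all 9 assignments confirms none give a value below 0.50.

0.50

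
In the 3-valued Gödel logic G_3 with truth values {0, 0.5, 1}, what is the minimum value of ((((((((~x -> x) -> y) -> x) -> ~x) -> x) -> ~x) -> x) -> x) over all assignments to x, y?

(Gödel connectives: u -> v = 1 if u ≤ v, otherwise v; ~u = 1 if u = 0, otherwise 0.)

The minimum is attained at x = 0.5, y = 0:
  ~x: Gödel ¬ of 0.5 = 0 (operand ≠ 0)
  (~x -> x): 0 ≤ 0.5, so result = 1
  ((~x -> x) -> y): 1 > 0, so result = 0
  (((~x -> x) -> y) -> x): 0 ≤ 0.5, so result = 1
  ~x: Gödel ¬ of 0.5 = 0 (operand ≠ 0)
  ((((~x -> x) -> y) -> x) -> ~x): 1 > 0, so result = 0
  (((((~x -> x) -> y) -> x) -> ~x) -> x): 0 ≤ 0.5, so result = 1
  ~x: Gödel ¬ of 0.5 = 0 (operand ≠ 0)
  ((((((~x -> x) -> y) -> x) -> ~x) -> x) -> ~x): 1 > 0, so result = 0
  (((((((~x -> x) -> y) -> x) -> ~x) -> x) -> ~x) -> x): 0 ≤ 0.5, so result = 1
  ((((((((~x -> x) -> y) -> x) -> ~x) -> x) -> ~x) -> x) -> x): 1 > 0.5, so result = 0.5
Checking all 9 assignments confirms none give a value below 0.50.

0.50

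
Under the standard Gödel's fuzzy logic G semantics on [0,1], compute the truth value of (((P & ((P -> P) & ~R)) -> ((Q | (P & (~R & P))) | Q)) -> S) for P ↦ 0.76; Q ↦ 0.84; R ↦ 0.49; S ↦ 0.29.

0.29

(P -> P): 0.76 ≤ 0.76, so result = 1
~R: Gödel ¬ of 0.49 = 0 (operand ≠ 0)
((P -> P) & ~R) = min(1, 0) = 0
(P & ((P -> P) & ~R)) = min(0.76, 0) = 0
~R: Gödel ¬ of 0.49 = 0 (operand ≠ 0)
(~R & P) = min(0, 0.76) = 0
(P & (~R & P)) = min(0.76, 0) = 0
(Q | (P & (~R & P))) = max(0.84, 0) = 0.84
((Q | (P & (~R & P))) | Q) = max(0.84, 0.84) = 0.84
((P & ((P -> P) & ~R)) -> ((Q | (P & (~R & P))) | Q)): 0 ≤ 0.84, so result = 1
(((P & ((P -> P) & ~R)) -> ((Q | (P & (~R & P))) | Q)) -> S): 1 > 0.29, so result = 0.29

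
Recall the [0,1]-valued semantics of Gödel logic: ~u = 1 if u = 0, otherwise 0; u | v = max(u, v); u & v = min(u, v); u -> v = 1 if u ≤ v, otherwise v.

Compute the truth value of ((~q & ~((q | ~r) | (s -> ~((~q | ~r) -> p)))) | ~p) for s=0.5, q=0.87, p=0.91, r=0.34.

~q: Gödel ¬ of 0.87 = 0 (operand ≠ 0)
~r: Gödel ¬ of 0.34 = 0 (operand ≠ 0)
(q | ~r) = max(0.87, 0) = 0.87
~q: Gödel ¬ of 0.87 = 0 (operand ≠ 0)
~r: Gödel ¬ of 0.34 = 0 (operand ≠ 0)
(~q | ~r) = max(0, 0) = 0
((~q | ~r) -> p): 0 ≤ 0.91, so result = 1
~((~q | ~r) -> p): Gödel ¬ of 1 = 0 (operand ≠ 0)
(s -> ~((~q | ~r) -> p)): 0.5 > 0, so result = 0
((q | ~r) | (s -> ~((~q | ~r) -> p))) = max(0.87, 0) = 0.87
~((q | ~r) | (s -> ~((~q | ~r) -> p))): Gödel ¬ of 0.87 = 0 (operand ≠ 0)
(~q & ~((q | ~r) | (s -> ~((~q | ~r) -> p)))) = min(0, 0) = 0
~p: Gödel ¬ of 0.91 = 0 (operand ≠ 0)
((~q & ~((q | ~r) | (s -> ~((~q | ~r) -> p)))) | ~p) = max(0, 0) = 0

0.00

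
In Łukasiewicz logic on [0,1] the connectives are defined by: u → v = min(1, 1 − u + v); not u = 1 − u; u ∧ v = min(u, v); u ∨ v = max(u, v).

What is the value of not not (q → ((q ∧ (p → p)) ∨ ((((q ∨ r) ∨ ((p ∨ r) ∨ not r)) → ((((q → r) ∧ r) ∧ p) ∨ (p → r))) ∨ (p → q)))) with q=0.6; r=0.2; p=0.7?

(p → p): min(1, 1 − 0.7 + 0.7) = 1
(q ∧ (p → p)) = min(0.6, 1) = 0.6
(q ∨ r) = max(0.6, 0.2) = 0.6
(p ∨ r) = max(0.7, 0.2) = 0.7
not r: Łukasiewicz ¬ gives 1 − 0.2 = 0.8
((p ∨ r) ∨ not r) = max(0.7, 0.8) = 0.8
((q ∨ r) ∨ ((p ∨ r) ∨ not r)) = max(0.6, 0.8) = 0.8
(q → r): min(1, 1 − 0.6 + 0.2) = 0.6
((q → r) ∧ r) = min(0.6, 0.2) = 0.2
(((q → r) ∧ r) ∧ p) = min(0.2, 0.7) = 0.2
(p → r): min(1, 1 − 0.7 + 0.2) = 0.5
((((q → r) ∧ r) ∧ p) ∨ (p → r)) = max(0.2, 0.5) = 0.5
(((q ∨ r) ∨ ((p ∨ r) ∨ not r)) → ((((q → r) ∧ r) ∧ p) ∨ (p → r))): min(1, 1 − 0.8 + 0.5) = 0.7
(p → q): min(1, 1 − 0.7 + 0.6) = 0.9
((((q ∨ r) ∨ ((p ∨ r) ∨ not r)) → ((((q → r) ∧ r) ∧ p) ∨ (p → r))) ∨ (p → q)) = max(0.7, 0.9) = 0.9
((q ∧ (p → p)) ∨ ((((q ∨ r) ∨ ((p ∨ r) ∨ not r)) → ((((q → r) ∧ r) ∧ p) ∨ (p → r))) ∨ (p → q))) = max(0.6, 0.9) = 0.9
(q → ((q ∧ (p → p)) ∨ ((((q ∨ r) ∨ ((p ∨ r) ∨ not r)) → ((((q → r) ∧ r) ∧ p) ∨ (p → r))) ∨ (p → q)))): min(1, 1 − 0.6 + 0.9) = 1
not (q → ((q ∧ (p → p)) ∨ ((((q ∨ r) ∨ ((p ∨ r) ∨ not r)) → ((((q → r) ∧ r) ∧ p) ∨ (p → r))) ∨ (p → q)))): Łukasiewicz ¬ gives 1 − 1 = 0
not not (q → ((q ∧ (p → p)) ∨ ((((q ∨ r) ∨ ((p ∨ r) ∨ not r)) → ((((q → r) ∧ r) ∧ p) ∨ (p → r))) ∨ (p → q)))): Łukasiewicz ¬ gives 1 − 0 = 1

1.00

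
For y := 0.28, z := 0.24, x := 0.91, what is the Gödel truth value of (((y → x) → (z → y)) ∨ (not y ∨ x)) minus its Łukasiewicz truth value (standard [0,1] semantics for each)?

0.00

Gödel evaluation:
  (y → x): 0.28 ≤ 0.91, so result = 1
  (z → y): 0.24 ≤ 0.28, so result = 1
  ((y → x) → (z → y)): 1 ≤ 1, so result = 1
  not y: Gödel ¬ of 0.28 = 0 (operand ≠ 0)
  (not y ∨ x) = max(0, 0.91) = 0.91
  (((y → x) → (z → y)) ∨ (not y ∨ x)) = max(1, 0.91) = 1
  Gödel value = 1
Łukasiewicz evaluation:
  (y → x): min(1, 1 − 0.28 + 0.91) = 1
  (z → y): min(1, 1 − 0.24 + 0.28) = 1
  ((y → x) → (z → y)): min(1, 1 − 1 + 1) = 1
  not y: Łukasiewicz ¬ gives 1 − 0.28 = 0.72
  (not y ∨ x) = max(0.72, 0.91) = 0.91
  (((y → x) → (z → y)) ∨ (not y ∨ x)) = max(1, 0.91) = 1
  Łukasiewicz value = 1
Difference: 1 − 1 = 0.00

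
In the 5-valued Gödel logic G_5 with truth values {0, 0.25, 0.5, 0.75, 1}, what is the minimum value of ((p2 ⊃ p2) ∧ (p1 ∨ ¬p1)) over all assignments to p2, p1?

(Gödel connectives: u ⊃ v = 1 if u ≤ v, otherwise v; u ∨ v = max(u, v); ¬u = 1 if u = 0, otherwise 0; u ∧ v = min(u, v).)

0.25

The minimum is attained at p2 = 0, p1 = 0.25:
  (p2 ⊃ p2): 0 ≤ 0, so result = 1
  ¬p1: Gödel ¬ of 0.25 = 0 (operand ≠ 0)
  (p1 ∨ ¬p1) = max(0.25, 0) = 0.25
  ((p2 ⊃ p2) ∧ (p1 ∨ ¬p1)) = min(1, 0.25) = 0.25
Checking all 25 assignments confirms none give a value below 0.25.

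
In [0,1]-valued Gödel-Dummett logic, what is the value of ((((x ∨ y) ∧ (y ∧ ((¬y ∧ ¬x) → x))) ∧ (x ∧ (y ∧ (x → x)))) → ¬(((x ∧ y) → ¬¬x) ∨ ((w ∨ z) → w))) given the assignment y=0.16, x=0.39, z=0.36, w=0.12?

0.00

(x ∨ y) = max(0.39, 0.16) = 0.39
¬y: Gödel ¬ of 0.16 = 0 (operand ≠ 0)
¬x: Gödel ¬ of 0.39 = 0 (operand ≠ 0)
(¬y ∧ ¬x) = min(0, 0) = 0
((¬y ∧ ¬x) → x): 0 ≤ 0.39, so result = 1
(y ∧ ((¬y ∧ ¬x) → x)) = min(0.16, 1) = 0.16
((x ∨ y) ∧ (y ∧ ((¬y ∧ ¬x) → x))) = min(0.39, 0.16) = 0.16
(x → x): 0.39 ≤ 0.39, so result = 1
(y ∧ (x → x)) = min(0.16, 1) = 0.16
(x ∧ (y ∧ (x → x))) = min(0.39, 0.16) = 0.16
(((x ∨ y) ∧ (y ∧ ((¬y ∧ ¬x) → x))) ∧ (x ∧ (y ∧ (x → x)))) = min(0.16, 0.16) = 0.16
(x ∧ y) = min(0.39, 0.16) = 0.16
¬x: Gödel ¬ of 0.39 = 0 (operand ≠ 0)
¬¬x: Gödel ¬ of 0 = 1 (operand is 0)
((x ∧ y) → ¬¬x): 0.16 ≤ 1, so result = 1
(w ∨ z) = max(0.12, 0.36) = 0.36
((w ∨ z) → w): 0.36 > 0.12, so result = 0.12
(((x ∧ y) → ¬¬x) ∨ ((w ∨ z) → w)) = max(1, 0.12) = 1
¬(((x ∧ y) → ¬¬x) ∨ ((w ∨ z) → w)): Gödel ¬ of 1 = 0 (operand ≠ 0)
((((x ∨ y) ∧ (y ∧ ((¬y ∧ ¬x) → x))) ∧ (x ∧ (y ∧ (x → x)))) → ¬(((x ∧ y) → ¬¬x) ∨ ((w ∨ z) → w))): 0.16 > 0, so result = 0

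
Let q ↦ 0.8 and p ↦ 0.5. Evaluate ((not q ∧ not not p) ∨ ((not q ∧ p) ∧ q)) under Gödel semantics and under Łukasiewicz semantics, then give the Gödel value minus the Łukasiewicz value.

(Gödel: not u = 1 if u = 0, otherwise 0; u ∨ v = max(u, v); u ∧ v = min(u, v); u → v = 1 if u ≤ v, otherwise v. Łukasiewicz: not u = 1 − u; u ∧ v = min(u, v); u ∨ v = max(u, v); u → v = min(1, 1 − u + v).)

Gödel evaluation:
  not q: Gödel ¬ of 0.8 = 0 (operand ≠ 0)
  not p: Gödel ¬ of 0.5 = 0 (operand ≠ 0)
  not not p: Gödel ¬ of 0 = 1 (operand is 0)
  (not q ∧ not not p) = min(0, 1) = 0
  not q: Gödel ¬ of 0.8 = 0 (operand ≠ 0)
  (not q ∧ p) = min(0, 0.5) = 0
  ((not q ∧ p) ∧ q) = min(0, 0.8) = 0
  ((not q ∧ not not p) ∨ ((not q ∧ p) ∧ q)) = max(0, 0) = 0
  Gödel value = 0
Łukasiewicz evaluation:
  not q: Łukasiewicz ¬ gives 1 − 0.8 = 0.2
  not p: Łukasiewicz ¬ gives 1 − 0.5 = 0.5
  not not p: Łukasiewicz ¬ gives 1 − 0.5 = 0.5
  (not q ∧ not not p) = min(0.2, 0.5) = 0.2
  not q: Łukasiewicz ¬ gives 1 − 0.8 = 0.2
  (not q ∧ p) = min(0.2, 0.5) = 0.2
  ((not q ∧ p) ∧ q) = min(0.2, 0.8) = 0.2
  ((not q ∧ not not p) ∨ ((not q ∧ p) ∧ q)) = max(0.2, 0.2) = 0.2
  Łukasiewicz value = 0.2
Difference: 0 − 0.2 = -0.20

-0.20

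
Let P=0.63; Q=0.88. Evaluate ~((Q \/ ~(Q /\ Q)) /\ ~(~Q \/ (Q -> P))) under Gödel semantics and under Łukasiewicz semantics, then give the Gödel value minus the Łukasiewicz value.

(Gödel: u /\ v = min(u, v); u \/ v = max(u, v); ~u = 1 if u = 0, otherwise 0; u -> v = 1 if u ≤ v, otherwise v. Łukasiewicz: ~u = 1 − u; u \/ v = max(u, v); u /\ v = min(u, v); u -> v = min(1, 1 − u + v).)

Gödel evaluation:
  (Q /\ Q) = min(0.88, 0.88) = 0.88
  ~(Q /\ Q): Gödel ¬ of 0.88 = 0 (operand ≠ 0)
  (Q \/ ~(Q /\ Q)) = max(0.88, 0) = 0.88
  ~Q: Gödel ¬ of 0.88 = 0 (operand ≠ 0)
  (Q -> P): 0.88 > 0.63, so result = 0.63
  (~Q \/ (Q -> P)) = max(0, 0.63) = 0.63
  ~(~Q \/ (Q -> P)): Gödel ¬ of 0.63 = 0 (operand ≠ 0)
  ((Q \/ ~(Q /\ Q)) /\ ~(~Q \/ (Q -> P))) = min(0.88, 0) = 0
  ~((Q \/ ~(Q /\ Q)) /\ ~(~Q \/ (Q -> P))): Gödel ¬ of 0 = 1 (operand is 0)
  Gödel value = 1
Łukasiewicz evaluation:
  (Q /\ Q) = min(0.88, 0.88) = 0.88
  ~(Q /\ Q): Łukasiewicz ¬ gives 1 − 0.88 = 0.12
  (Q \/ ~(Q /\ Q)) = max(0.88, 0.12) = 0.88
  ~Q: Łukasiewicz ¬ gives 1 − 0.88 = 0.12
  (Q -> P): min(1, 1 − 0.88 + 0.63) = 0.75
  (~Q \/ (Q -> P)) = max(0.12, 0.75) = 0.75
  ~(~Q \/ (Q -> P)): Łukasiewicz ¬ gives 1 − 0.75 = 0.25
  ((Q \/ ~(Q /\ Q)) /\ ~(~Q \/ (Q -> P))) = min(0.88, 0.25) = 0.25
  ~((Q \/ ~(Q /\ Q)) /\ ~(~Q \/ (Q -> P))): Łukasiewicz ¬ gives 1 − 0.25 = 0.75
  Łukasiewicz value = 0.75
Difference: 1 − 0.75 = 0.25

0.25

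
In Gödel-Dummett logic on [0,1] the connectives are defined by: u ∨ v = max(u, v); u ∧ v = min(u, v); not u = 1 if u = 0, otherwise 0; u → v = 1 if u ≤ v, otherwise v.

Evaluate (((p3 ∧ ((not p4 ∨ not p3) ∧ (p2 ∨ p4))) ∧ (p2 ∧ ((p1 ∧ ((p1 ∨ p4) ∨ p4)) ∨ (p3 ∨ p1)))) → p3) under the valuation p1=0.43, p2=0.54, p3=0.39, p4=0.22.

not p4: Gödel ¬ of 0.22 = 0 (operand ≠ 0)
not p3: Gödel ¬ of 0.39 = 0 (operand ≠ 0)
(not p4 ∨ not p3) = max(0, 0) = 0
(p2 ∨ p4) = max(0.54, 0.22) = 0.54
((not p4 ∨ not p3) ∧ (p2 ∨ p4)) = min(0, 0.54) = 0
(p3 ∧ ((not p4 ∨ not p3) ∧ (p2 ∨ p4))) = min(0.39, 0) = 0
(p1 ∨ p4) = max(0.43, 0.22) = 0.43
((p1 ∨ p4) ∨ p4) = max(0.43, 0.22) = 0.43
(p1 ∧ ((p1 ∨ p4) ∨ p4)) = min(0.43, 0.43) = 0.43
(p3 ∨ p1) = max(0.39, 0.43) = 0.43
((p1 ∧ ((p1 ∨ p4) ∨ p4)) ∨ (p3 ∨ p1)) = max(0.43, 0.43) = 0.43
(p2 ∧ ((p1 ∧ ((p1 ∨ p4) ∨ p4)) ∨ (p3 ∨ p1))) = min(0.54, 0.43) = 0.43
((p3 ∧ ((not p4 ∨ not p3) ∧ (p2 ∨ p4))) ∧ (p2 ∧ ((p1 ∧ ((p1 ∨ p4) ∨ p4)) ∨ (p3 ∨ p1)))) = min(0, 0.43) = 0
(((p3 ∧ ((not p4 ∨ not p3) ∧ (p2 ∨ p4))) ∧ (p2 ∧ ((p1 ∧ ((p1 ∨ p4) ∨ p4)) ∨ (p3 ∨ p1)))) → p3): 0 ≤ 0.39, so result = 1

1.00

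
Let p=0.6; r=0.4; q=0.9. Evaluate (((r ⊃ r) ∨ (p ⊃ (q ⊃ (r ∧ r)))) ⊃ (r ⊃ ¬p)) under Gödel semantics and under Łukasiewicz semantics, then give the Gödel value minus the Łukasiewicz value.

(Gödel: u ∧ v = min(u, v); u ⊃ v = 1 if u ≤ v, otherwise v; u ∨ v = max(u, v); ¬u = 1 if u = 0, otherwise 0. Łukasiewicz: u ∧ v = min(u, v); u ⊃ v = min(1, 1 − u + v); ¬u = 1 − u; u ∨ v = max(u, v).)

Gödel evaluation:
  (r ⊃ r): 0.4 ≤ 0.4, so result = 1
  (r ∧ r) = min(0.4, 0.4) = 0.4
  (q ⊃ (r ∧ r)): 0.9 > 0.4, so result = 0.4
  (p ⊃ (q ⊃ (r ∧ r))): 0.6 > 0.4, so result = 0.4
  ((r ⊃ r) ∨ (p ⊃ (q ⊃ (r ∧ r)))) = max(1, 0.4) = 1
  ¬p: Gödel ¬ of 0.6 = 0 (operand ≠ 0)
  (r ⊃ ¬p): 0.4 > 0, so result = 0
  (((r ⊃ r) ∨ (p ⊃ (q ⊃ (r ∧ r)))) ⊃ (r ⊃ ¬p)): 1 > 0, so result = 0
  Gödel value = 0
Łukasiewicz evaluation:
  (r ⊃ r): min(1, 1 − 0.4 + 0.4) = 1
  (r ∧ r) = min(0.4, 0.4) = 0.4
  (q ⊃ (r ∧ r)): min(1, 1 − 0.9 + 0.4) = 0.5
  (p ⊃ (q ⊃ (r ∧ r))): min(1, 1 − 0.6 + 0.5) = 0.9
  ((r ⊃ r) ∨ (p ⊃ (q ⊃ (r ∧ r)))) = max(1, 0.9) = 1
  ¬p: Łukasiewicz ¬ gives 1 − 0.6 = 0.4
  (r ⊃ ¬p): min(1, 1 − 0.4 + 0.4) = 1
  (((r ⊃ r) ∨ (p ⊃ (q ⊃ (r ∧ r)))) ⊃ (r ⊃ ¬p)): min(1, 1 − 1 + 1) = 1
  Łukasiewicz value = 1
Difference: 0 − 1 = -1.00

-1.00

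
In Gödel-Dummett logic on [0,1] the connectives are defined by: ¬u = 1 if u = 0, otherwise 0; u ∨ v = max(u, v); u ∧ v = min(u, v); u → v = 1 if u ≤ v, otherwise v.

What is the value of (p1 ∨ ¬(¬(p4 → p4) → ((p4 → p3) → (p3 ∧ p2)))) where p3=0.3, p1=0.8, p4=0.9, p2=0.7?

0.80

(p4 → p4): 0.9 ≤ 0.9, so result = 1
¬(p4 → p4): Gödel ¬ of 1 = 0 (operand ≠ 0)
(p4 → p3): 0.9 > 0.3, so result = 0.3
(p3 ∧ p2) = min(0.3, 0.7) = 0.3
((p4 → p3) → (p3 ∧ p2)): 0.3 ≤ 0.3, so result = 1
(¬(p4 → p4) → ((p4 → p3) → (p3 ∧ p2))): 0 ≤ 1, so result = 1
¬(¬(p4 → p4) → ((p4 → p3) → (p3 ∧ p2))): Gödel ¬ of 1 = 0 (operand ≠ 0)
(p1 ∨ ¬(¬(p4 → p4) → ((p4 → p3) → (p3 ∧ p2)))) = max(0.8, 0) = 0.8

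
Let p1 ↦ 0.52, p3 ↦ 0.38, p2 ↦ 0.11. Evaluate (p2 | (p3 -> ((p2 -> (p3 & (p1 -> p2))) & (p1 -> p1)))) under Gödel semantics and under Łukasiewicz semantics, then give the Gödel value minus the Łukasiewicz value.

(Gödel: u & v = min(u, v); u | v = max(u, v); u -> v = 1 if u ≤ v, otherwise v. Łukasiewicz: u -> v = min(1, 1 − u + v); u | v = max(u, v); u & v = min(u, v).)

Gödel evaluation:
  (p1 -> p2): 0.52 > 0.11, so result = 0.11
  (p3 & (p1 -> p2)) = min(0.38, 0.11) = 0.11
  (p2 -> (p3 & (p1 -> p2))): 0.11 ≤ 0.11, so result = 1
  (p1 -> p1): 0.52 ≤ 0.52, so result = 1
  ((p2 -> (p3 & (p1 -> p2))) & (p1 -> p1)) = min(1, 1) = 1
  (p3 -> ((p2 -> (p3 & (p1 -> p2))) & (p1 -> p1))): 0.38 ≤ 1, so result = 1
  (p2 | (p3 -> ((p2 -> (p3 & (p1 -> p2))) & (p1 -> p1)))) = max(0.11, 1) = 1
  Gödel value = 1
Łukasiewicz evaluation:
  (p1 -> p2): min(1, 1 − 0.52 + 0.11) = 0.59
  (p3 & (p1 -> p2)) = min(0.38, 0.59) = 0.38
  (p2 -> (p3 & (p1 -> p2))): min(1, 1 − 0.11 + 0.38) = 1
  (p1 -> p1): min(1, 1 − 0.52 + 0.52) = 1
  ((p2 -> (p3 & (p1 -> p2))) & (p1 -> p1)) = min(1, 1) = 1
  (p3 -> ((p2 -> (p3 & (p1 -> p2))) & (p1 -> p1))): min(1, 1 − 0.38 + 1) = 1
  (p2 | (p3 -> ((p2 -> (p3 & (p1 -> p2))) & (p1 -> p1)))) = max(0.11, 1) = 1
  Łukasiewicz value = 1
Difference: 1 − 1 = 0.00

0.00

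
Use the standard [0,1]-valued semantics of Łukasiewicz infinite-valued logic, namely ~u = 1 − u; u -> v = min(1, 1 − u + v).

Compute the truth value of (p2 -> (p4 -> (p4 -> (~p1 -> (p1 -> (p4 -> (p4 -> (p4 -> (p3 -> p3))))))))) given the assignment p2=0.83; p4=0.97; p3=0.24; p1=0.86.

1.00

~p1: Łukasiewicz ¬ gives 1 − 0.86 = 0.14
(p3 -> p3): min(1, 1 − 0.24 + 0.24) = 1
(p4 -> (p3 -> p3)): min(1, 1 − 0.97 + 1) = 1
(p4 -> (p4 -> (p3 -> p3))): min(1, 1 − 0.97 + 1) = 1
(p4 -> (p4 -> (p4 -> (p3 -> p3)))): min(1, 1 − 0.97 + 1) = 1
(p1 -> (p4 -> (p4 -> (p4 -> (p3 -> p3))))): min(1, 1 − 0.86 + 1) = 1
(~p1 -> (p1 -> (p4 -> (p4 -> (p4 -> (p3 -> p3)))))): min(1, 1 − 0.14 + 1) = 1
(p4 -> (~p1 -> (p1 -> (p4 -> (p4 -> (p4 -> (p3 -> p3))))))): min(1, 1 − 0.97 + 1) = 1
(p4 -> (p4 -> (~p1 -> (p1 -> (p4 -> (p4 -> (p4 -> (p3 -> p3)))))))): min(1, 1 − 0.97 + 1) = 1
(p2 -> (p4 -> (p4 -> (~p1 -> (p1 -> (p4 -> (p4 -> (p4 -> (p3 -> p3))))))))): min(1, 1 − 0.83 + 1) = 1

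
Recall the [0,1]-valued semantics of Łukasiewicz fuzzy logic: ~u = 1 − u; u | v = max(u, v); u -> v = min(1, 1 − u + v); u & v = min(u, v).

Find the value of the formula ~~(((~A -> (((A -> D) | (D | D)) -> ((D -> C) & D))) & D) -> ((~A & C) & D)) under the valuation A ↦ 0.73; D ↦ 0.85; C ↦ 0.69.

~A: Łukasiewicz ¬ gives 1 − 0.73 = 0.27
(A -> D): min(1, 1 − 0.73 + 0.85) = 1
(D | D) = max(0.85, 0.85) = 0.85
((A -> D) | (D | D)) = max(1, 0.85) = 1
(D -> C): min(1, 1 − 0.85 + 0.69) = 0.84
((D -> C) & D) = min(0.84, 0.85) = 0.84
(((A -> D) | (D | D)) -> ((D -> C) & D)): min(1, 1 − 1 + 0.84) = 0.84
(~A -> (((A -> D) | (D | D)) -> ((D -> C) & D))): min(1, 1 − 0.27 + 0.84) = 1
((~A -> (((A -> D) | (D | D)) -> ((D -> C) & D))) & D) = min(1, 0.85) = 0.85
~A: Łukasiewicz ¬ gives 1 − 0.73 = 0.27
(~A & C) = min(0.27, 0.69) = 0.27
((~A & C) & D) = min(0.27, 0.85) = 0.27
(((~A -> (((A -> D) | (D | D)) -> ((D -> C) & D))) & D) -> ((~A & C) & D)): min(1, 1 − 0.85 + 0.27) = 0.42
~(((~A -> (((A -> D) | (D | D)) -> ((D -> C) & D))) & D) -> ((~A & C) & D)): Łukasiewicz ¬ gives 1 − 0.42 = 0.58
~~(((~A -> (((A -> D) | (D | D)) -> ((D -> C) & D))) & D) -> ((~A & C) & D)): Łukasiewicz ¬ gives 1 − 0.58 = 0.42

0.42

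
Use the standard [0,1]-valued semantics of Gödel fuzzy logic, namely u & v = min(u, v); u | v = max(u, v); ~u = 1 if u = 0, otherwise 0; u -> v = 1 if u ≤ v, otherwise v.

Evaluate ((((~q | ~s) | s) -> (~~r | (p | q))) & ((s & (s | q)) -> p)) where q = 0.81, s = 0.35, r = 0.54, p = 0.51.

~q: Gödel ¬ of 0.81 = 0 (operand ≠ 0)
~s: Gödel ¬ of 0.35 = 0 (operand ≠ 0)
(~q | ~s) = max(0, 0) = 0
((~q | ~s) | s) = max(0, 0.35) = 0.35
~r: Gödel ¬ of 0.54 = 0 (operand ≠ 0)
~~r: Gödel ¬ of 0 = 1 (operand is 0)
(p | q) = max(0.51, 0.81) = 0.81
(~~r | (p | q)) = max(1, 0.81) = 1
(((~q | ~s) | s) -> (~~r | (p | q))): 0.35 ≤ 1, so result = 1
(s | q) = max(0.35, 0.81) = 0.81
(s & (s | q)) = min(0.35, 0.81) = 0.35
((s & (s | q)) -> p): 0.35 ≤ 0.51, so result = 1
((((~q | ~s) | s) -> (~~r | (p | q))) & ((s & (s | q)) -> p)) = min(1, 1) = 1

1.00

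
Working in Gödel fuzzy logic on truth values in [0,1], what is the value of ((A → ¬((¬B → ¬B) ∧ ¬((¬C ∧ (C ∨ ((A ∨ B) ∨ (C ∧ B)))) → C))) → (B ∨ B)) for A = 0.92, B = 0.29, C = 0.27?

¬B: Gödel ¬ of 0.29 = 0 (operand ≠ 0)
¬B: Gödel ¬ of 0.29 = 0 (operand ≠ 0)
(¬B → ¬B): 0 ≤ 0, so result = 1
¬C: Gödel ¬ of 0.27 = 0 (operand ≠ 0)
(A ∨ B) = max(0.92, 0.29) = 0.92
(C ∧ B) = min(0.27, 0.29) = 0.27
((A ∨ B) ∨ (C ∧ B)) = max(0.92, 0.27) = 0.92
(C ∨ ((A ∨ B) ∨ (C ∧ B))) = max(0.27, 0.92) = 0.92
(¬C ∧ (C ∨ ((A ∨ B) ∨ (C ∧ B)))) = min(0, 0.92) = 0
((¬C ∧ (C ∨ ((A ∨ B) ∨ (C ∧ B)))) → C): 0 ≤ 0.27, so result = 1
¬((¬C ∧ (C ∨ ((A ∨ B) ∨ (C ∧ B)))) → C): Gödel ¬ of 1 = 0 (operand ≠ 0)
((¬B → ¬B) ∧ ¬((¬C ∧ (C ∨ ((A ∨ B) ∨ (C ∧ B)))) → C)) = min(1, 0) = 0
¬((¬B → ¬B) ∧ ¬((¬C ∧ (C ∨ ((A ∨ B) ∨ (C ∧ B)))) → C)): Gödel ¬ of 0 = 1 (operand is 0)
(A → ¬((¬B → ¬B) ∧ ¬((¬C ∧ (C ∨ ((A ∨ B) ∨ (C ∧ B)))) → C))): 0.92 ≤ 1, so result = 1
(B ∨ B) = max(0.29, 0.29) = 0.29
((A → ¬((¬B → ¬B) ∧ ¬((¬C ∧ (C ∨ ((A ∨ B) ∨ (C ∧ B)))) → C))) → (B ∨ B)): 1 > 0.29, so result = 0.29

0.29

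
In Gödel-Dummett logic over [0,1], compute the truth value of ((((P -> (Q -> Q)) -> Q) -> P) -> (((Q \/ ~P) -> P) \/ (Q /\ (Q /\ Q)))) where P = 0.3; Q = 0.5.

(Q -> Q): 0.5 ≤ 0.5, so result = 1
(P -> (Q -> Q)): 0.3 ≤ 1, so result = 1
((P -> (Q -> Q)) -> Q): 1 > 0.5, so result = 0.5
(((P -> (Q -> Q)) -> Q) -> P): 0.5 > 0.3, so result = 0.3
~P: Gödel ¬ of 0.3 = 0 (operand ≠ 0)
(Q \/ ~P) = max(0.5, 0) = 0.5
((Q \/ ~P) -> P): 0.5 > 0.3, so result = 0.3
(Q /\ Q) = min(0.5, 0.5) = 0.5
(Q /\ (Q /\ Q)) = min(0.5, 0.5) = 0.5
(((Q \/ ~P) -> P) \/ (Q /\ (Q /\ Q))) = max(0.3, 0.5) = 0.5
((((P -> (Q -> Q)) -> Q) -> P) -> (((Q \/ ~P) -> P) \/ (Q /\ (Q /\ Q)))): 0.3 ≤ 0.5, so result = 1

1.00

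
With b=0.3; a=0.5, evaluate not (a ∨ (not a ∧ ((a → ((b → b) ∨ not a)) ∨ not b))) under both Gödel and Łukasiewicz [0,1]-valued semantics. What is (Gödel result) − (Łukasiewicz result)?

Gödel evaluation:
  not a: Gödel ¬ of 0.5 = 0 (operand ≠ 0)
  (b → b): 0.3 ≤ 0.3, so result = 1
  not a: Gödel ¬ of 0.5 = 0 (operand ≠ 0)
  ((b → b) ∨ not a) = max(1, 0) = 1
  (a → ((b → b) ∨ not a)): 0.5 ≤ 1, so result = 1
  not b: Gödel ¬ of 0.3 = 0 (operand ≠ 0)
  ((a → ((b → b) ∨ not a)) ∨ not b) = max(1, 0) = 1
  (not a ∧ ((a → ((b → b) ∨ not a)) ∨ not b)) = min(0, 1) = 0
  (a ∨ (not a ∧ ((a → ((b → b) ∨ not a)) ∨ not b))) = max(0.5, 0) = 0.5
  not (a ∨ (not a ∧ ((a → ((b → b) ∨ not a)) ∨ not b))): Gödel ¬ of 0.5 = 0 (operand ≠ 0)
  Gödel value = 0
Łukasiewicz evaluation:
  not a: Łukasiewicz ¬ gives 1 − 0.5 = 0.5
  (b → b): min(1, 1 − 0.3 + 0.3) = 1
  not a: Łukasiewicz ¬ gives 1 − 0.5 = 0.5
  ((b → b) ∨ not a) = max(1, 0.5) = 1
  (a → ((b → b) ∨ not a)): min(1, 1 − 0.5 + 1) = 1
  not b: Łukasiewicz ¬ gives 1 − 0.3 = 0.7
  ((a → ((b → b) ∨ not a)) ∨ not b) = max(1, 0.7) = 1
  (not a ∧ ((a → ((b → b) ∨ not a)) ∨ not b)) = min(0.5, 1) = 0.5
  (a ∨ (not a ∧ ((a → ((b → b) ∨ not a)) ∨ not b))) = max(0.5, 0.5) = 0.5
  not (a ∨ (not a ∧ ((a → ((b → b) ∨ not a)) ∨ not b))): Łukasiewicz ¬ gives 1 − 0.5 = 0.5
  Łukasiewicz value = 0.5
Difference: 0 − 0.5 = -0.50

-0.50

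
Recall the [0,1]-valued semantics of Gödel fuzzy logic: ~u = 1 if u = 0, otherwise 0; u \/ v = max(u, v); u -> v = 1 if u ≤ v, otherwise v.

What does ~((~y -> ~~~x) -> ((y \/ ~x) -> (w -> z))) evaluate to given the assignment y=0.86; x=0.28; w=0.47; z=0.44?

~y: Gödel ¬ of 0.86 = 0 (operand ≠ 0)
~x: Gödel ¬ of 0.28 = 0 (operand ≠ 0)
~~x: Gödel ¬ of 0 = 1 (operand is 0)
~~~x: Gödel ¬ of 1 = 0 (operand ≠ 0)
(~y -> ~~~x): 0 ≤ 0, so result = 1
~x: Gödel ¬ of 0.28 = 0 (operand ≠ 0)
(y \/ ~x) = max(0.86, 0) = 0.86
(w -> z): 0.47 > 0.44, so result = 0.44
((y \/ ~x) -> (w -> z)): 0.86 > 0.44, so result = 0.44
((~y -> ~~~x) -> ((y \/ ~x) -> (w -> z))): 1 > 0.44, so result = 0.44
~((~y -> ~~~x) -> ((y \/ ~x) -> (w -> z))): Gödel ¬ of 0.44 = 0 (operand ≠ 0)

0.00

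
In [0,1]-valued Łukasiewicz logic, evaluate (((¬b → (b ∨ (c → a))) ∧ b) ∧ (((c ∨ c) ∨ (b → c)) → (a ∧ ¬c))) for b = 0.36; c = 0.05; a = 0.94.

0.36

¬b: Łukasiewicz ¬ gives 1 − 0.36 = 0.64
(c → a): min(1, 1 − 0.05 + 0.94) = 1
(b ∨ (c → a)) = max(0.36, 1) = 1
(¬b → (b ∨ (c → a))): min(1, 1 − 0.64 + 1) = 1
((¬b → (b ∨ (c → a))) ∧ b) = min(1, 0.36) = 0.36
(c ∨ c) = max(0.05, 0.05) = 0.05
(b → c): min(1, 1 − 0.36 + 0.05) = 0.69
((c ∨ c) ∨ (b → c)) = max(0.05, 0.69) = 0.69
¬c: Łukasiewicz ¬ gives 1 − 0.05 = 0.95
(a ∧ ¬c) = min(0.94, 0.95) = 0.94
(((c ∨ c) ∨ (b → c)) → (a ∧ ¬c)): min(1, 1 − 0.69 + 0.94) = 1
(((¬b → (b ∨ (c → a))) ∧ b) ∧ (((c ∨ c) ∨ (b → c)) → (a ∧ ¬c))) = min(0.36, 1) = 0.36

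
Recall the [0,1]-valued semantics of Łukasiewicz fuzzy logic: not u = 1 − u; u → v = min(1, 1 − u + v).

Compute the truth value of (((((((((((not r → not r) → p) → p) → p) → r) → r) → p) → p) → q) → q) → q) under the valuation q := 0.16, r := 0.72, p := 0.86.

not r: Łukasiewicz ¬ gives 1 − 0.72 = 0.28
not r: Łukasiewicz ¬ gives 1 − 0.72 = 0.28
(not r → not r): min(1, 1 − 0.28 + 0.28) = 1
((not r → not r) → p): min(1, 1 − 1 + 0.86) = 0.86
(((not r → not r) → p) → p): min(1, 1 − 0.86 + 0.86) = 1
((((not r → not r) → p) → p) → p): min(1, 1 − 1 + 0.86) = 0.86
(((((not r → not r) → p) → p) → p) → r): min(1, 1 − 0.86 + 0.72) = 0.86
((((((not r → not r) → p) → p) → p) → r) → r): min(1, 1 − 0.86 + 0.72) = 0.86
(((((((not r → not r) → p) → p) → p) → r) → r) → p): min(1, 1 − 0.86 + 0.86) = 1
((((((((not r → not r) → p) → p) → p) → r) → r) → p) → p): min(1, 1 − 1 + 0.86) = 0.86
(((((((((not r → not r) → p) → p) → p) → r) → r) → p) → p) → q): min(1, 1 − 0.86 + 0.16) = 0.3
((((((((((not r → not r) → p) → p) → p) → r) → r) → p) → p) → q) → q): min(1, 1 − 0.3 + 0.16) = 0.86
(((((((((((not r → not r) → p) → p) → p) → r) → r) → p) → p) → q) → q) → q): min(1, 1 − 0.86 + 0.16) = 0.3

0.30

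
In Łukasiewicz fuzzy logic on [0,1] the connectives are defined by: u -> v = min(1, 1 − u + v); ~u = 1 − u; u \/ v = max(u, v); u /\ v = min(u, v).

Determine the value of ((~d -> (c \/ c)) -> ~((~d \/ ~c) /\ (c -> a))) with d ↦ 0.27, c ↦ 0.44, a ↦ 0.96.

~d: Łukasiewicz ¬ gives 1 − 0.27 = 0.73
(c \/ c) = max(0.44, 0.44) = 0.44
(~d -> (c \/ c)): min(1, 1 − 0.73 + 0.44) = 0.71
~d: Łukasiewicz ¬ gives 1 − 0.27 = 0.73
~c: Łukasiewicz ¬ gives 1 − 0.44 = 0.56
(~d \/ ~c) = max(0.73, 0.56) = 0.73
(c -> a): min(1, 1 − 0.44 + 0.96) = 1
((~d \/ ~c) /\ (c -> a)) = min(0.73, 1) = 0.73
~((~d \/ ~c) /\ (c -> a)): Łukasiewicz ¬ gives 1 − 0.73 = 0.27
((~d -> (c \/ c)) -> ~((~d \/ ~c) /\ (c -> a))): min(1, 1 − 0.71 + 0.27) = 0.56

0.56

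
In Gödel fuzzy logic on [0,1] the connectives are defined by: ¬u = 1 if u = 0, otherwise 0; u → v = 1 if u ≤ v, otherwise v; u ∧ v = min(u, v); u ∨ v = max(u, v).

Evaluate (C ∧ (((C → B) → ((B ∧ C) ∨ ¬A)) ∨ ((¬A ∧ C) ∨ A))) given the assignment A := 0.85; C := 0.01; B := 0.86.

0.01

(C → B): 0.01 ≤ 0.86, so result = 1
(B ∧ C) = min(0.86, 0.01) = 0.01
¬A: Gödel ¬ of 0.85 = 0 (operand ≠ 0)
((B ∧ C) ∨ ¬A) = max(0.01, 0) = 0.01
((C → B) → ((B ∧ C) ∨ ¬A)): 1 > 0.01, so result = 0.01
¬A: Gödel ¬ of 0.85 = 0 (operand ≠ 0)
(¬A ∧ C) = min(0, 0.01) = 0
((¬A ∧ C) ∨ A) = max(0, 0.85) = 0.85
(((C → B) → ((B ∧ C) ∨ ¬A)) ∨ ((¬A ∧ C) ∨ A)) = max(0.01, 0.85) = 0.85
(C ∧ (((C → B) → ((B ∧ C) ∨ ¬A)) ∨ ((¬A ∧ C) ∨ A))) = min(0.01, 0.85) = 0.01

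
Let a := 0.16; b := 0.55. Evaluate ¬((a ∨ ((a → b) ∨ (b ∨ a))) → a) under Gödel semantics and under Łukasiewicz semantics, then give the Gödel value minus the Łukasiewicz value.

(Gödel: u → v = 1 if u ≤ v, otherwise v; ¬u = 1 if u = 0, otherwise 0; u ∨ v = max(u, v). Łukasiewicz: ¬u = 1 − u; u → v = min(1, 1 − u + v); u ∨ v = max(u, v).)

Gödel evaluation:
  (a → b): 0.16 ≤ 0.55, so result = 1
  (b ∨ a) = max(0.55, 0.16) = 0.55
  ((a → b) ∨ (b ∨ a)) = max(1, 0.55) = 1
  (a ∨ ((a → b) ∨ (b ∨ a))) = max(0.16, 1) = 1
  ((a ∨ ((a → b) ∨ (b ∨ a))) → a): 1 > 0.16, so result = 0.16
  ¬((a ∨ ((a → b) ∨ (b ∨ a))) → a): Gödel ¬ of 0.16 = 0 (operand ≠ 0)
  Gödel value = 0
Łukasiewicz evaluation:
  (a → b): min(1, 1 − 0.16 + 0.55) = 1
  (b ∨ a) = max(0.55, 0.16) = 0.55
  ((a → b) ∨ (b ∨ a)) = max(1, 0.55) = 1
  (a ∨ ((a → b) ∨ (b ∨ a))) = max(0.16, 1) = 1
  ((a ∨ ((a → b) ∨ (b ∨ a))) → a): min(1, 1 − 1 + 0.16) = 0.16
  ¬((a ∨ ((a → b) ∨ (b ∨ a))) → a): Łukasiewicz ¬ gives 1 − 0.16 = 0.84
  Łukasiewicz value = 0.84
Difference: 0 − 0.84 = -0.84

-0.84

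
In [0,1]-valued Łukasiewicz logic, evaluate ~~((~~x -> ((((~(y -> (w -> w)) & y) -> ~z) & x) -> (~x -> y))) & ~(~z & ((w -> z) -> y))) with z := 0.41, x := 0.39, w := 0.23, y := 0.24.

~x: Łukasiewicz ¬ gives 1 − 0.39 = 0.61
~~x: Łukasiewicz ¬ gives 1 − 0.61 = 0.39
(w -> w): min(1, 1 − 0.23 + 0.23) = 1
(y -> (w -> w)): min(1, 1 − 0.24 + 1) = 1
~(y -> (w -> w)): Łukasiewicz ¬ gives 1 − 1 = 0
(~(y -> (w -> w)) & y) = min(0, 0.24) = 0
~z: Łukasiewicz ¬ gives 1 − 0.41 = 0.59
((~(y -> (w -> w)) & y) -> ~z): min(1, 1 − 0 + 0.59) = 1
(((~(y -> (w -> w)) & y) -> ~z) & x) = min(1, 0.39) = 0.39
~x: Łukasiewicz ¬ gives 1 − 0.39 = 0.61
(~x -> y): min(1, 1 − 0.61 + 0.24) = 0.63
((((~(y -> (w -> w)) & y) -> ~z) & x) -> (~x -> y)): min(1, 1 − 0.39 + 0.63) = 1
(~~x -> ((((~(y -> (w -> w)) & y) -> ~z) & x) -> (~x -> y))): min(1, 1 − 0.39 + 1) = 1
~z: Łukasiewicz ¬ gives 1 − 0.41 = 0.59
(w -> z): min(1, 1 − 0.23 + 0.41) = 1
((w -> z) -> y): min(1, 1 − 1 + 0.24) = 0.24
(~z & ((w -> z) -> y)) = min(0.59, 0.24) = 0.24
~(~z & ((w -> z) -> y)): Łukasiewicz ¬ gives 1 − 0.24 = 0.76
((~~x -> ((((~(y -> (w -> w)) & y) -> ~z) & x) -> (~x -> y))) & ~(~z & ((w -> z) -> y))) = min(1, 0.76) = 0.76
~((~~x -> ((((~(y -> (w -> w)) & y) -> ~z) & x) -> (~x -> y))) & ~(~z & ((w -> z) -> y))): Łukasiewicz ¬ gives 1 − 0.76 = 0.24
~~((~~x -> ((((~(y -> (w -> w)) & y) -> ~z) & x) -> (~x -> y))) & ~(~z & ((w -> z) -> y))): Łukasiewicz ¬ gives 1 − 0.24 = 0.76

0.76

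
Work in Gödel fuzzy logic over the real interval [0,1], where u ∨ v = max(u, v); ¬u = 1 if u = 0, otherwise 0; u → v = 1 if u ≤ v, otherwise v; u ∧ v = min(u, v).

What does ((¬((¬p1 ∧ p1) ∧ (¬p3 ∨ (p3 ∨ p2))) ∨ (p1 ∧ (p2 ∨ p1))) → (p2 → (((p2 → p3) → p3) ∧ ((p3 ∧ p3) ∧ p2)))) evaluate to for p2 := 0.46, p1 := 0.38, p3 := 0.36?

0.36

¬p1: Gödel ¬ of 0.38 = 0 (operand ≠ 0)
(¬p1 ∧ p1) = min(0, 0.38) = 0
¬p3: Gödel ¬ of 0.36 = 0 (operand ≠ 0)
(p3 ∨ p2) = max(0.36, 0.46) = 0.46
(¬p3 ∨ (p3 ∨ p2)) = max(0, 0.46) = 0.46
((¬p1 ∧ p1) ∧ (¬p3 ∨ (p3 ∨ p2))) = min(0, 0.46) = 0
¬((¬p1 ∧ p1) ∧ (¬p3 ∨ (p3 ∨ p2))): Gödel ¬ of 0 = 1 (operand is 0)
(p2 ∨ p1) = max(0.46, 0.38) = 0.46
(p1 ∧ (p2 ∨ p1)) = min(0.38, 0.46) = 0.38
(¬((¬p1 ∧ p1) ∧ (¬p3 ∨ (p3 ∨ p2))) ∨ (p1 ∧ (p2 ∨ p1))) = max(1, 0.38) = 1
(p2 → p3): 0.46 > 0.36, so result = 0.36
((p2 → p3) → p3): 0.36 ≤ 0.36, so result = 1
(p3 ∧ p3) = min(0.36, 0.36) = 0.36
((p3 ∧ p3) ∧ p2) = min(0.36, 0.46) = 0.36
(((p2 → p3) → p3) ∧ ((p3 ∧ p3) ∧ p2)) = min(1, 0.36) = 0.36
(p2 → (((p2 → p3) → p3) ∧ ((p3 ∧ p3) ∧ p2))): 0.46 > 0.36, so result = 0.36
((¬((¬p1 ∧ p1) ∧ (¬p3 ∨ (p3 ∨ p2))) ∨ (p1 ∧ (p2 ∨ p1))) → (p2 → (((p2 → p3) → p3) ∧ ((p3 ∧ p3) ∧ p2)))): 1 > 0.36, so result = 0.36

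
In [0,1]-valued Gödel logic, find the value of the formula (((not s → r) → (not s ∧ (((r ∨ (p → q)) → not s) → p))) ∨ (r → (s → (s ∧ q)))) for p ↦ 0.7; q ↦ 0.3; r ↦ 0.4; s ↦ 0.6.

not s: Gödel ¬ of 0.6 = 0 (operand ≠ 0)
(not s → r): 0 ≤ 0.4, so result = 1
not s: Gödel ¬ of 0.6 = 0 (operand ≠ 0)
(p → q): 0.7 > 0.3, so result = 0.3
(r ∨ (p → q)) = max(0.4, 0.3) = 0.4
not s: Gödel ¬ of 0.6 = 0 (operand ≠ 0)
((r ∨ (p → q)) → not s): 0.4 > 0, so result = 0
(((r ∨ (p → q)) → not s) → p): 0 ≤ 0.7, so result = 1
(not s ∧ (((r ∨ (p → q)) → not s) → p)) = min(0, 1) = 0
((not s → r) → (not s ∧ (((r ∨ (p → q)) → not s) → p))): 1 > 0, so result = 0
(s ∧ q) = min(0.6, 0.3) = 0.3
(s → (s ∧ q)): 0.6 > 0.3, so result = 0.3
(r → (s → (s ∧ q))): 0.4 > 0.3, so result = 0.3
(((not s → r) → (not s ∧ (((r ∨ (p → q)) → not s) → p))) ∨ (r → (s → (s ∧ q)))) = max(0, 0.3) = 0.3

0.30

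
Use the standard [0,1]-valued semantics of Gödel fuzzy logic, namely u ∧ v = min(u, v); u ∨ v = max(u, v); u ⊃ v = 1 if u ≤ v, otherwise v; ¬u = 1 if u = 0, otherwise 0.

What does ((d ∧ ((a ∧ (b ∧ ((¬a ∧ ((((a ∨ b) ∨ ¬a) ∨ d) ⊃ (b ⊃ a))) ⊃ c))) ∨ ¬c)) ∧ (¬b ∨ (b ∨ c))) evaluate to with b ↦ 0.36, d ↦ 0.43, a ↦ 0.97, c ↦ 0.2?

0.36

¬a: Gödel ¬ of 0.97 = 0 (operand ≠ 0)
(a ∨ b) = max(0.97, 0.36) = 0.97
¬a: Gödel ¬ of 0.97 = 0 (operand ≠ 0)
((a ∨ b) ∨ ¬a) = max(0.97, 0) = 0.97
(((a ∨ b) ∨ ¬a) ∨ d) = max(0.97, 0.43) = 0.97
(b ⊃ a): 0.36 ≤ 0.97, so result = 1
((((a ∨ b) ∨ ¬a) ∨ d) ⊃ (b ⊃ a)): 0.97 ≤ 1, so result = 1
(¬a ∧ ((((a ∨ b) ∨ ¬a) ∨ d) ⊃ (b ⊃ a))) = min(0, 1) = 0
((¬a ∧ ((((a ∨ b) ∨ ¬a) ∨ d) ⊃ (b ⊃ a))) ⊃ c): 0 ≤ 0.2, so result = 1
(b ∧ ((¬a ∧ ((((a ∨ b) ∨ ¬a) ∨ d) ⊃ (b ⊃ a))) ⊃ c)) = min(0.36, 1) = 0.36
(a ∧ (b ∧ ((¬a ∧ ((((a ∨ b) ∨ ¬a) ∨ d) ⊃ (b ⊃ a))) ⊃ c))) = min(0.97, 0.36) = 0.36
¬c: Gödel ¬ of 0.2 = 0 (operand ≠ 0)
((a ∧ (b ∧ ((¬a ∧ ((((a ∨ b) ∨ ¬a) ∨ d) ⊃ (b ⊃ a))) ⊃ c))) ∨ ¬c) = max(0.36, 0) = 0.36
(d ∧ ((a ∧ (b ∧ ((¬a ∧ ((((a ∨ b) ∨ ¬a) ∨ d) ⊃ (b ⊃ a))) ⊃ c))) ∨ ¬c)) = min(0.43, 0.36) = 0.36
¬b: Gödel ¬ of 0.36 = 0 (operand ≠ 0)
(b ∨ c) = max(0.36, 0.2) = 0.36
(¬b ∨ (b ∨ c)) = max(0, 0.36) = 0.36
((d ∧ ((a ∧ (b ∧ ((¬a ∧ ((((a ∨ b) ∨ ¬a) ∨ d) ⊃ (b ⊃ a))) ⊃ c))) ∨ ¬c)) ∧ (¬b ∨ (b ∨ c))) = min(0.36, 0.36) = 0.36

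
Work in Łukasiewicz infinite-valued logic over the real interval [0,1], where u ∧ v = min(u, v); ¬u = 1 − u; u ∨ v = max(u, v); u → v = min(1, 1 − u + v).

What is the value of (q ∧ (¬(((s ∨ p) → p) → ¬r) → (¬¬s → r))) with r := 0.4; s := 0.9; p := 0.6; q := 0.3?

(s ∨ p) = max(0.9, 0.6) = 0.9
((s ∨ p) → p): min(1, 1 − 0.9 + 0.6) = 0.7
¬r: Łukasiewicz ¬ gives 1 − 0.4 = 0.6
(((s ∨ p) → p) → ¬r): min(1, 1 − 0.7 + 0.6) = 0.9
¬(((s ∨ p) → p) → ¬r): Łukasiewicz ¬ gives 1 − 0.9 = 0.1
¬s: Łukasiewicz ¬ gives 1 − 0.9 = 0.1
¬¬s: Łukasiewicz ¬ gives 1 − 0.1 = 0.9
(¬¬s → r): min(1, 1 − 0.9 + 0.4) = 0.5
(¬(((s ∨ p) → p) → ¬r) → (¬¬s → r)): min(1, 1 − 0.1 + 0.5) = 1
(q ∧ (¬(((s ∨ p) → p) → ¬r) → (¬¬s → r))) = min(0.3, 1) = 0.3

0.30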